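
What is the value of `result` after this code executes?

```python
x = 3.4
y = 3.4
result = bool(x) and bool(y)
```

x = 3.4; y = 3.4; result = True

True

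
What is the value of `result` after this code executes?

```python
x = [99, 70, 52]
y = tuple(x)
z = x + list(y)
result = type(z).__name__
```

x is list; y is tuple; z is list; result = 'list'

'list'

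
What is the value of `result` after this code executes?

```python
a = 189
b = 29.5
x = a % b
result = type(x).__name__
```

a is int; b is float; x is float; result = 'float'

'float'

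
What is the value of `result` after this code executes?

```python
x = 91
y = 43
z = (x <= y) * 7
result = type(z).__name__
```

x is int; y is int; z is int; result = 'int'

'int'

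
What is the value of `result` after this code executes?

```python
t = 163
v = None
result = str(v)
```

t = 163; v = None; result = 'None'

'None'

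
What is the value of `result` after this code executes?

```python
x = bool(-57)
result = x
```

x = True; result = True

True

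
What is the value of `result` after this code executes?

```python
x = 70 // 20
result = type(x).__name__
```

x is int; result = 'int'

'int'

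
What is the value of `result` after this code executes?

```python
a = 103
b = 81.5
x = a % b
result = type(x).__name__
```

a is int; b is float; x is float; result = 'float'

'float'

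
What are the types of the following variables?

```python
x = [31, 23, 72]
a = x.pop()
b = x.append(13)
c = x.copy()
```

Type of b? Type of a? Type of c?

append() returns None; pop() returns element; copy() returns list

NoneType, int, list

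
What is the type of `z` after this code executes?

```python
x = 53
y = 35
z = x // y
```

int // int = int

int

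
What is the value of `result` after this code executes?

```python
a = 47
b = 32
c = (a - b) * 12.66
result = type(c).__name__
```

a is int; b is int; c is float; result = 'float'

'float'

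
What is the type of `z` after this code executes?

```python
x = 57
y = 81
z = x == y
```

Comparison returns bool

bool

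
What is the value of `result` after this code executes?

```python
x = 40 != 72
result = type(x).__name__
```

x is bool; result = 'bool'

'bool'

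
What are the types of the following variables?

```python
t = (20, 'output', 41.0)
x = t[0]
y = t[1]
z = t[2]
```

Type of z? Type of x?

tuple[2] is float; tuple[0] is int

float, int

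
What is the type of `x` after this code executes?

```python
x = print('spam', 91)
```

print() returns None

NoneType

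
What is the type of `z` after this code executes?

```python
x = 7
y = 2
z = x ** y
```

positive int ** positive int = int

int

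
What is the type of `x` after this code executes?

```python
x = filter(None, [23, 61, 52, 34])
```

filter() returns a filter object

filter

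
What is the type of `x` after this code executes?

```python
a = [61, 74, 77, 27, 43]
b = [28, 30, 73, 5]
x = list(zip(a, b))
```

list(zip()) returns a list of tuples

list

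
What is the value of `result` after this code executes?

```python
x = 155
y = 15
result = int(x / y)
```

x = 155; y = 15; result = 10

10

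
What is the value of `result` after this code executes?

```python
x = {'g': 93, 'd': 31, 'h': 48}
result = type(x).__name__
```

x is dict; result = 'dict'

'dict'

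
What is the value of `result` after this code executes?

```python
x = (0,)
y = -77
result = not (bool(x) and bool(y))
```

x = (0,); y = -77; result = False

False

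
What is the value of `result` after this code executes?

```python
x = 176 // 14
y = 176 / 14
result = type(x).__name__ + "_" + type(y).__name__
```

x is int; y is float; result = 'int_float'

'int_float'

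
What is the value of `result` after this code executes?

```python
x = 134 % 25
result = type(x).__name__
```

x is int; result = 'int'

'int'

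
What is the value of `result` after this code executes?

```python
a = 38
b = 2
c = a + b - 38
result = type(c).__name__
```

a is int; b is int; c is int; result = 'int'

'int'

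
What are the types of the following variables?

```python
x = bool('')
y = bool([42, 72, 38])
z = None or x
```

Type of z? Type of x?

None or bool returns the bool; bool() returns bool

bool, bool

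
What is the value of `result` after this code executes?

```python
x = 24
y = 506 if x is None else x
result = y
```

x = 24; y = 24; result = 24

24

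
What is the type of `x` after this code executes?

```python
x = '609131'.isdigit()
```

str.isdigit() returns bool

bool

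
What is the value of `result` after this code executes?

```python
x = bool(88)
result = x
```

x = True; result = True

True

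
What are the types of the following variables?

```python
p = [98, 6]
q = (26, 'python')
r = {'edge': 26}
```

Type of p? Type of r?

p is assigned a list literal (square brackets); r is assigned a dict literal ({key: value})

list, dict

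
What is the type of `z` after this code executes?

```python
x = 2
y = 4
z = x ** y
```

positive int ** positive int = int

int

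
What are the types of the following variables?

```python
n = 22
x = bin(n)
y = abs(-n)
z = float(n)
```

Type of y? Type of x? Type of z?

abs() of int returns int; bin() returns str; float() returns float

int, str, float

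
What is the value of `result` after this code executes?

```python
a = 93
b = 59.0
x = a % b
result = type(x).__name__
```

a is int; b is float; x is float; result = 'float'

'float'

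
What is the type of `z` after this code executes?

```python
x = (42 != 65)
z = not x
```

'not' returns bool

bool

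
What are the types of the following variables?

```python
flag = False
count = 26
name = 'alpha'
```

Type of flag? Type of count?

flag is assigned the constant False, which has type bool; count is assigned a bare integer (no decimal point), so it is an int

bool, int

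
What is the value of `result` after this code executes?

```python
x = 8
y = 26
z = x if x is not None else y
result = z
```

x = 8; y = 26; z = 8; result = 8

8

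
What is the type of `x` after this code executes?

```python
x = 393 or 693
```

'or' returns first truthy value (int)

int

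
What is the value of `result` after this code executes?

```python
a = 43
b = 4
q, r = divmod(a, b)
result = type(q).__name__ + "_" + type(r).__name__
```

a is int; b is int; q is int; r is int; result = 'int_int'

'int_int'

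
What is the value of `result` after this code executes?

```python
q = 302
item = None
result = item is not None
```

q = 302; item = None; result = False

False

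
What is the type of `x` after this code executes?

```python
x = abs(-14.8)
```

abs() of float returns float

float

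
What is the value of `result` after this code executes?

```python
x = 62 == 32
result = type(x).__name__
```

x is bool; result = 'bool'

'bool'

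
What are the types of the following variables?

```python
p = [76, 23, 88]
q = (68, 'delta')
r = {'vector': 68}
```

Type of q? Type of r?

q is assigned a tuple (parenthesized, comma-separated values); r is assigned a dict literal ({key: value})

tuple, dict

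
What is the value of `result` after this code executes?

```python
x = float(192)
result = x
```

x = 192.0; result = 192.0

192.0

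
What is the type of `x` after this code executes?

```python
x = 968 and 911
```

'and' with truthy values returns last operand (int)

int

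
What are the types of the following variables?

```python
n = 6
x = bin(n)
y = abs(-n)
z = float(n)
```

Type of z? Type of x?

float() returns float; bin() returns str

float, str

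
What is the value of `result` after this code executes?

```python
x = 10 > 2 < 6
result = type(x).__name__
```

x is bool; result = 'bool'

'bool'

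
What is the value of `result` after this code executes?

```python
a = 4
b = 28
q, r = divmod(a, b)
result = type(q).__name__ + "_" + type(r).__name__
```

a is int; b is int; q is int; r is int; result = 'int_int'

'int_int'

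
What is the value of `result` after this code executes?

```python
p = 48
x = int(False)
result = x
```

p = 48; x = 0; result = 0

0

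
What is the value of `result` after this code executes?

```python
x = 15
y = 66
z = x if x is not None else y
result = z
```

x = 15; y = 66; z = 15; result = 15

15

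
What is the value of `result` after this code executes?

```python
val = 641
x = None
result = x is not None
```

val = 641; x = None; result = False

False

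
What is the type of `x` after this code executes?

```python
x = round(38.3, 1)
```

round() with decimal places returns float

float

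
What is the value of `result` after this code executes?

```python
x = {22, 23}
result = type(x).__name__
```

x is set; result = 'set'

'set'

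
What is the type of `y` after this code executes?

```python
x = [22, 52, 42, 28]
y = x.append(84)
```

list.append() returns None (mutates in place)

NoneType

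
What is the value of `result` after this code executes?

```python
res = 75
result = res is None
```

res = 75; result = False

False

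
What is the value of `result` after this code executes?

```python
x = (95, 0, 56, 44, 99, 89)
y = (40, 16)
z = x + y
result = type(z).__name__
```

x is tuple; y is tuple; z is tuple; result = 'tuple'

'tuple'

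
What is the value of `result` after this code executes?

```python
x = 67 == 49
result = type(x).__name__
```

x is bool; result = 'bool'

'bool'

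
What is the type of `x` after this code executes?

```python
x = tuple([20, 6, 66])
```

tuple() constructor returns tuple

tuple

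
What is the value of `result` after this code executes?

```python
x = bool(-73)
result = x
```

x = True; result = True

True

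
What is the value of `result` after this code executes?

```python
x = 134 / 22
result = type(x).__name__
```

x is float; result = 'float'

'float'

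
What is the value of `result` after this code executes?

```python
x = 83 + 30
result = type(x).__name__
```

x is int; result = 'int'

'int'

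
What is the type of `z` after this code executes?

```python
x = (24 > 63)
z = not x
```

'not' returns bool

bool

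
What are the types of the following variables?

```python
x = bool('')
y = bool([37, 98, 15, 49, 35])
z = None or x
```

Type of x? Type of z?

bool() returns bool; None or bool returns the bool

bool, bool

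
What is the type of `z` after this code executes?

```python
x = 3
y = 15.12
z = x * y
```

int * float = float

float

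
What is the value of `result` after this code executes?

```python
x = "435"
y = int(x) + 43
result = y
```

x = '435'; y = 478; result = 478

478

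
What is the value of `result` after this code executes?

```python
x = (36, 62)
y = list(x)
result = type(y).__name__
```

x is tuple; y is list; result = 'list'

'list'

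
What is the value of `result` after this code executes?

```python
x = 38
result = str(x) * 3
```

x = 38; result = '383838'

'383838'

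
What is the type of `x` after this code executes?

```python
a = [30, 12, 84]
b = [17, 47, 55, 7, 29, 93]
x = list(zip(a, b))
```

list(zip()) returns a list of tuples

list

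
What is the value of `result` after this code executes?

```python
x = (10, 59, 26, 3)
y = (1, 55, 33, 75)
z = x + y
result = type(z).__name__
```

x is tuple; y is tuple; z is tuple; result = 'tuple'

'tuple'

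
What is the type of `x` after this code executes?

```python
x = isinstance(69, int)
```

isinstance() returns bool

bool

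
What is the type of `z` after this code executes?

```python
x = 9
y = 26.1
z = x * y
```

int * float = float

float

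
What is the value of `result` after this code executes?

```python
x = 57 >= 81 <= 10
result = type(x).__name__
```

x is bool; result = 'bool'

'bool'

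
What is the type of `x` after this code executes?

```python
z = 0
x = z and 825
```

'and' returns first falsy value (0 is int)

int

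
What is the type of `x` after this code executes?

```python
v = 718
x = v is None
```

'is' comparison returns bool

bool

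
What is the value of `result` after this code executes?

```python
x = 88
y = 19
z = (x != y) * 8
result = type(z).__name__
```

x is int; y is int; z is int; result = 'int'

'int'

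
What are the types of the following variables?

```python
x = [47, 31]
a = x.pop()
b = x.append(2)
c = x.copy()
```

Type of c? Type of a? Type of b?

copy() returns list; pop() returns element; append() returns None

list, int, NoneType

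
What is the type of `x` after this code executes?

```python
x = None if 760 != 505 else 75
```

760 != 505 is True, so the if branch is taken

NoneType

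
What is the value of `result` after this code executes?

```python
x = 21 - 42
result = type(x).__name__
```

x is int; result = 'int'

'int'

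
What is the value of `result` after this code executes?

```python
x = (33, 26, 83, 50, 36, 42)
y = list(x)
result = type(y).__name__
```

x is tuple; y is list; result = 'list'

'list'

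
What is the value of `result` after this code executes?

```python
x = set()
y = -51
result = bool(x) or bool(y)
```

x = set(); y = -51; result = True

True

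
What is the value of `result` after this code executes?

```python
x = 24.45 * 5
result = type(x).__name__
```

x is float; result = 'float'

'float'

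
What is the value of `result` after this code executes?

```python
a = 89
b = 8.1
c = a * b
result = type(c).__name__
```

a is int; b is float; c is float; result = 'float'

'float'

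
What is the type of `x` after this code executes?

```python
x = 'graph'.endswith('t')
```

str.endswith() returns bool

bool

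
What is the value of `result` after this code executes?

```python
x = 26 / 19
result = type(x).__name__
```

x is float; result = 'float'

'float'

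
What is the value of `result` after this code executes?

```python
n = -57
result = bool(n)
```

n = -57; result = True

True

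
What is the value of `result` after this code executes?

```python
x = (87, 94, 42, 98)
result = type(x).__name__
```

x is tuple; result = 'tuple'

'tuple'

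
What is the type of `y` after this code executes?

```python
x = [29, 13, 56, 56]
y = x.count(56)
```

list.count() returns int

int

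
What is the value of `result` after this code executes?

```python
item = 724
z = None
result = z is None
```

item = 724; z = None; result = True

True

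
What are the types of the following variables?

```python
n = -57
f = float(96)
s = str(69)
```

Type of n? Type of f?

n is assigned a bare integer (no decimal point), so it is an int; f is assigned the result of calling float(), which returns a float

int, float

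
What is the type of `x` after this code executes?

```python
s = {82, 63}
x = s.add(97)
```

set.add() returns None (mutates in place)

NoneType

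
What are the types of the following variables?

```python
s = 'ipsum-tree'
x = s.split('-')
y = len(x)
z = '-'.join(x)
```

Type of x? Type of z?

str.split() returns list; str.join() returns str

list, str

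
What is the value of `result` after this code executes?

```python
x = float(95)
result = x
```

x = 95.0; result = 95.0

95.0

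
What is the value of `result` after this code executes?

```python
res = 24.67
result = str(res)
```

res = 24.67; result = '24.67'

'24.67'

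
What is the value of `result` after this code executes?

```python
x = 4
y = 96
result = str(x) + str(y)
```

x = 4; y = 96; result = '496'

'496'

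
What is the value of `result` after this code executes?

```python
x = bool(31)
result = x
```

x = True; result = True

True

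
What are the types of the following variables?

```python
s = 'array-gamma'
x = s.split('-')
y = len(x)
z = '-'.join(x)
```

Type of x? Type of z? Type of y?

str.split() returns list; str.join() returns str; len() returns int

list, str, int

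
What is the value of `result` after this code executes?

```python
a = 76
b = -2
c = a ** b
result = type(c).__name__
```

a is int; b is int; c is float; result = 'float'

'float'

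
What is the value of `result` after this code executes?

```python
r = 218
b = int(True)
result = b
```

r = 218; b = 1; result = 1

1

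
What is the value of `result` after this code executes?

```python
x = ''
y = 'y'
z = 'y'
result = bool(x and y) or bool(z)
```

x = ''; y = 'y'; z = 'y'; result = True

True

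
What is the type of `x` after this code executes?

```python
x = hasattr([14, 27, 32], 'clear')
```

hasattr() returns bool

bool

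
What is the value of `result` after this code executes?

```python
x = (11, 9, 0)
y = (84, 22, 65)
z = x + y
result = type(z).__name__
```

x is tuple; y is tuple; z is tuple; result = 'tuple'

'tuple'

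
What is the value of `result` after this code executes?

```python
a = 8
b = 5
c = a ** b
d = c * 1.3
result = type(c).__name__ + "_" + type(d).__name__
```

a is int; b is int; c is int; d is float; result = 'int_float'

'int_float'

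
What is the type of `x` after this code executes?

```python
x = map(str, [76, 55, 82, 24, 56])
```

map() returns a map object

map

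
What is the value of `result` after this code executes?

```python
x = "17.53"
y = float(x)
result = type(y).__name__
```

x is str; y is float; result = 'float'

'float'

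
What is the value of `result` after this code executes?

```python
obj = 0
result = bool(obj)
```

obj = 0; result = False

False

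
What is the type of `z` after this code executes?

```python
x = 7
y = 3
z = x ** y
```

positive int ** positive int = int

int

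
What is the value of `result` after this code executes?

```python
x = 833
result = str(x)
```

x = 833; result = '833'

'833'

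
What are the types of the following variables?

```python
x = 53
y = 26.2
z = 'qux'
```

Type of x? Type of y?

x is assigned a bare integer (no decimal point), so it is an int; y is assigned a number with a decimal point, so it is a float

int, float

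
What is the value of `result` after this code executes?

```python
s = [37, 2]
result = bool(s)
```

s = [37, 2]; result = True

True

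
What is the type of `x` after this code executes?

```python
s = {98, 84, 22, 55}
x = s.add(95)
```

set.add() returns None (mutates in place)

NoneType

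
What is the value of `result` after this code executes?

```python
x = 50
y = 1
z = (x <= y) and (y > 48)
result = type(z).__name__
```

x is int; y is int; z is bool; result = 'bool'

'bool'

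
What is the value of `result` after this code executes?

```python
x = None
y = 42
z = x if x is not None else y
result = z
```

x = None; y = 42; z = 42; result = 42

42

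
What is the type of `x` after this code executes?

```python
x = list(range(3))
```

list(range()) returns list

list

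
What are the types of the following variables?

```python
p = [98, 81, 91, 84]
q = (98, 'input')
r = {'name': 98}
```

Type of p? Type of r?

p is assigned a list literal (square brackets); r is assigned a dict literal ({key: value})

list, dict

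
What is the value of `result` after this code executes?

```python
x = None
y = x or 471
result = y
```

x = None; y = 471; result = 471

471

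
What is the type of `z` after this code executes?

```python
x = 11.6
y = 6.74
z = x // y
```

float // float = float

float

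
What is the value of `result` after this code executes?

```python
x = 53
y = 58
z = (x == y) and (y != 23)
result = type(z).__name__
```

x is int; y is int; z is bool; result = 'bool'

'bool'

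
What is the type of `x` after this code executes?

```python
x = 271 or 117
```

'or' returns first truthy value (int)

int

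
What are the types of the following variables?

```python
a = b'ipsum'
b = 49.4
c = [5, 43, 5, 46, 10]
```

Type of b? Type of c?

b is assigned a number with a decimal point, so it is a float; c is assigned a list literal (square brackets)

float, list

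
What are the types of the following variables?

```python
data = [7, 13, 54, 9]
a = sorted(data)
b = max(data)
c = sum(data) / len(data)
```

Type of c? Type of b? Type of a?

int / int = float; max of ints returns int; sorted() returns list

float, int, list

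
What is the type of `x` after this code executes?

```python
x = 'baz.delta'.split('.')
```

str.split() returns list

list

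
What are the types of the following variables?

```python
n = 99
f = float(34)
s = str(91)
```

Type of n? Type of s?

n is assigned a bare integer (no decimal point), so it is an int; s is assigned the result of calling str(), which returns a str

int, str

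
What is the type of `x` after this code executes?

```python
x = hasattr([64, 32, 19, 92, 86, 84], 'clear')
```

hasattr() returns bool

bool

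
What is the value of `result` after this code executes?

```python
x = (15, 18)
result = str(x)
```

x = (15, 18); result = '(15, 18)'

'(15, 18)'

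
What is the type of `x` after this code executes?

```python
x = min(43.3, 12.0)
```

min() of floats returns float

float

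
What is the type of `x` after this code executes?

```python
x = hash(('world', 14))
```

hash() returns int

int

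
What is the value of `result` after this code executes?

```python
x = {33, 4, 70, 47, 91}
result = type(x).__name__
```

x is set; result = 'set'

'set'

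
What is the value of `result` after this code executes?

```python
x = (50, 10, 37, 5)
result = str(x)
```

x = (50, 10, 37, 5); result = '(50, 10, 37, 5)'

'(50, 10, 37, 5)'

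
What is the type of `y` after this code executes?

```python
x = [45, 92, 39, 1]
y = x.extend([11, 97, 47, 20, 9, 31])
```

list.extend() returns None

NoneType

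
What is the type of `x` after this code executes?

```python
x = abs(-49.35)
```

abs() of float returns float

float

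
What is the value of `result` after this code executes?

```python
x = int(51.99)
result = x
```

x = 51; result = 51

51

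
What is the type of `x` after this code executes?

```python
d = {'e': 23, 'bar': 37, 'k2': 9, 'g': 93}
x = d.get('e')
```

dict.get() returns value type when found

int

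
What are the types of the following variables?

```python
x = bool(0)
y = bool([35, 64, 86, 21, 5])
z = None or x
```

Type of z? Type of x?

None or bool returns the bool; bool() returns bool

bool, bool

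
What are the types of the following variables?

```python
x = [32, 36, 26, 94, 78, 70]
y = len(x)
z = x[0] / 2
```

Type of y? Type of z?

len() returns int; int / int = float

int, float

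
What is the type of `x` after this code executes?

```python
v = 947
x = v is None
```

'is' comparison returns bool

bool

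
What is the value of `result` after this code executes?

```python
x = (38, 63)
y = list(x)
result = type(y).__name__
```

x is tuple; y is list; result = 'list'

'list'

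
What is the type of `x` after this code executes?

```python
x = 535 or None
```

'or' returns first truthy value

int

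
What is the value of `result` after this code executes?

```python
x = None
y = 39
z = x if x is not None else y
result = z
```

x = None; y = 39; z = 39; result = 39

39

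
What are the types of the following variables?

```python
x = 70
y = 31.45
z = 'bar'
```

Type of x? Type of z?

x is assigned a bare integer (no decimal point), so it is an int; z is assigned a quoted string literal, so it is a str

int, str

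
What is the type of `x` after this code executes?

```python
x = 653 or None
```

'or' returns first truthy value

int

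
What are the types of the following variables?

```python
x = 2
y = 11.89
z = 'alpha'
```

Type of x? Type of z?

x is assigned a bare integer (no decimal point), so it is an int; z is assigned a quoted string literal, so it is a str

int, str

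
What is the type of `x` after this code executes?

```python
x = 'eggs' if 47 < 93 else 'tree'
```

Both branches of conditional are str

str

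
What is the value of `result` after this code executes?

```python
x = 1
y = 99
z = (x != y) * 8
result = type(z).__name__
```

x is int; y is int; z is int; result = 'int'

'int'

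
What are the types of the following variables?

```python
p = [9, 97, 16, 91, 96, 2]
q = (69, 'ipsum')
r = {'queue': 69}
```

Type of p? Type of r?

p is assigned a list literal (square brackets); r is assigned a dict literal ({key: value})

list, dict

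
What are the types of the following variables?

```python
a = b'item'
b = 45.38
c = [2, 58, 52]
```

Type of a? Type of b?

a is assigned a bytes literal (b'...' prefix); b is assigned a number with a decimal point, so it is a float

bytes, float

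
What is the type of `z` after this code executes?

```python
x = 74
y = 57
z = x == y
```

Equality comparison returns bool

bool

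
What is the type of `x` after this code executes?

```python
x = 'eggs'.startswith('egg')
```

str.startswith() returns bool

bool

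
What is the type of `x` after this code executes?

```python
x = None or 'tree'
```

'or' with None returns the other truthy value (str)

str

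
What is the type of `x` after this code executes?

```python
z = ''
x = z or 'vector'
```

'or' returns first truthy value (str)

str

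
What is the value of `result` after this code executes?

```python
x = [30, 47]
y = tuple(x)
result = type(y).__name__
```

x is list; y is tuple; result = 'tuple'

'tuple'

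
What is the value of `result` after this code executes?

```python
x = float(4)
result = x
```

x = 4.0; result = 4.0

4.0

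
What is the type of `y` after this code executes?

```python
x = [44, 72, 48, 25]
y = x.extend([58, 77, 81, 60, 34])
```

list.extend() returns None

NoneType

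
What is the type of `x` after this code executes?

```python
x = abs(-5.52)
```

abs() of float returns float

float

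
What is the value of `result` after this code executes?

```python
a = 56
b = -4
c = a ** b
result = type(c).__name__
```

a is int; b is int; c is float; result = 'float'

'float'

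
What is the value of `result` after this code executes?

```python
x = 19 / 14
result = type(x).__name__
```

x is float; result = 'float'

'float'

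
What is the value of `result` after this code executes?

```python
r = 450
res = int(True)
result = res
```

r = 450; res = 1; result = 1

1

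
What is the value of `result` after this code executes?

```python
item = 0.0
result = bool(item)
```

item = 0.0; result = False

False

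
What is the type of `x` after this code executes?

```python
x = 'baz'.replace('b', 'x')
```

str.replace() returns str

str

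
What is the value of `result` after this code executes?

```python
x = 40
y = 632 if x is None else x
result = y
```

x = 40; y = 40; result = 40

40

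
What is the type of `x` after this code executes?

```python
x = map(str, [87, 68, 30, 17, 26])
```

map() returns a map object

map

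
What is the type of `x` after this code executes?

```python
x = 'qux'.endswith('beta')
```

str.endswith() returns bool

bool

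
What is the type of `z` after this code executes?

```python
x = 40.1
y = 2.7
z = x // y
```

float // float = float

float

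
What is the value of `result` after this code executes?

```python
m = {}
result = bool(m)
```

m = {}; result = False

False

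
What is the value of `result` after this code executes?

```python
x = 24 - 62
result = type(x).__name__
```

x is int; result = 'int'

'int'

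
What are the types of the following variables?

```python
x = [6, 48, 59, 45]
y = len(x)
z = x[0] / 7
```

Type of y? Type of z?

len() returns int; int / int = float

int, float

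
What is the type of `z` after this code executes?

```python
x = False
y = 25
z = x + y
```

bool + int = int (bool is subclass of int)

int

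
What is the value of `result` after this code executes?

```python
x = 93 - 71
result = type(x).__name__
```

x is int; result = 'int'

'int'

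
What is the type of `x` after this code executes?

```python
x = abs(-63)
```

abs() of int returns int

int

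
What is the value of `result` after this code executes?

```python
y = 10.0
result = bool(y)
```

y = 10.0; result = True

True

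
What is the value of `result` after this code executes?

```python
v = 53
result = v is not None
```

v = 53; result = True

True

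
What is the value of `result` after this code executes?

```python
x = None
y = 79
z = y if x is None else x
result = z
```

x = None; y = 79; z = 79; result = 79

79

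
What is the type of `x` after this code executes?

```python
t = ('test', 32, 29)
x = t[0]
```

Index 0 of tuple is a str literal

str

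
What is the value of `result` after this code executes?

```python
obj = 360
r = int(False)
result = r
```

obj = 360; r = 0; result = 0

0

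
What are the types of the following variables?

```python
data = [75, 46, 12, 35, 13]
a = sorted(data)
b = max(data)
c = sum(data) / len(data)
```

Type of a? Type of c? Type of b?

sorted() returns list; int / int = float; max of ints returns int

list, float, int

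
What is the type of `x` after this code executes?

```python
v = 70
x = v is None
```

'is' comparison returns bool

bool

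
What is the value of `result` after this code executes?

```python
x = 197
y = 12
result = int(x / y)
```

x = 197; y = 12; result = 16

16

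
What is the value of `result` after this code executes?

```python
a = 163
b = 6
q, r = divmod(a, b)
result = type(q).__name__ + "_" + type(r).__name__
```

a is int; b is int; q is int; r is int; result = 'int_int'

'int_int'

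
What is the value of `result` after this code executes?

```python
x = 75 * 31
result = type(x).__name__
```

x is int; result = 'int'

'int'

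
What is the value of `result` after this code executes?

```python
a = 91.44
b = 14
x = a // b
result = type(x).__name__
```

a is float; b is int; x is float; result = 'float'

'float'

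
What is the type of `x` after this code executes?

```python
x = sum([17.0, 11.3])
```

sum() of floats returns float

float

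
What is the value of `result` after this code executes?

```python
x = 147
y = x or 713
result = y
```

x = 147; y = 147; result = 147

147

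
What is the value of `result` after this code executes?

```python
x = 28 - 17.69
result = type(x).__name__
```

x is float; result = 'float'

'float'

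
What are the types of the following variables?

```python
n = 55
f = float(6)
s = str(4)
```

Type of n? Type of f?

n is assigned a bare integer (no decimal point), so it is an int; f is assigned the result of calling float(), which returns a float

int, float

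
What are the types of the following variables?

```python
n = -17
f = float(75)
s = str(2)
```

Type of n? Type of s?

n is assigned a bare integer (no decimal point), so it is an int; s is assigned the result of calling str(), which returns a str

int, str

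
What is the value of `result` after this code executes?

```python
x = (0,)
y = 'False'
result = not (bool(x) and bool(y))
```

x = (0,); y = 'False'; result = False

False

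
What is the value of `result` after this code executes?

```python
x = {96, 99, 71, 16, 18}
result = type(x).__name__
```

x is set; result = 'set'

'set'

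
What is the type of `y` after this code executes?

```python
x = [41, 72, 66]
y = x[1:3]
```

Slicing a list returns a list

list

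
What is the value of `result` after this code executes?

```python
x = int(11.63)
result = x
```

x = 11; result = 11

11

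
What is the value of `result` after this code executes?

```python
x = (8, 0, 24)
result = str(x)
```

x = (8, 0, 24); result = '(8, 0, 24)'

'(8, 0, 24)'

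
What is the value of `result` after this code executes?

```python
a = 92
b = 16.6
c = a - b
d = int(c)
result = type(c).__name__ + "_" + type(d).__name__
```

a is int; b is float; c is float; d is int; result = 'float_int'

'float_int'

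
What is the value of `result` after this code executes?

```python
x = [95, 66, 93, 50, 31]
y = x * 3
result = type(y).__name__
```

x is list; y is list; result = 'list'

'list'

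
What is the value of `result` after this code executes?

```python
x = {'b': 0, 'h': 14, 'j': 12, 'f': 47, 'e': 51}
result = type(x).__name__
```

x is dict; result = 'dict'

'dict'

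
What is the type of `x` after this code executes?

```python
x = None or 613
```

'or' with None returns the other truthy value

int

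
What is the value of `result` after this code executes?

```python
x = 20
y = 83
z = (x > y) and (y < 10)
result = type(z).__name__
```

x is int; y is int; z is bool; result = 'bool'

'bool'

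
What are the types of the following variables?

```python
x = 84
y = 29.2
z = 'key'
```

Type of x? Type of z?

x is assigned a bare integer (no decimal point), so it is an int; z is assigned a quoted string literal, so it is a str

int, str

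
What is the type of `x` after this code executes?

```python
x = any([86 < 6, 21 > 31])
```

any() returns bool

bool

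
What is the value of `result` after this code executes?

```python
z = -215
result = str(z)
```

z = -215; result = '-215'

'-215'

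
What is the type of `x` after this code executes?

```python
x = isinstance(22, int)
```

isinstance() returns bool

bool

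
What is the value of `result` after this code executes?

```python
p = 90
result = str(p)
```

p = 90; result = '90'

'90'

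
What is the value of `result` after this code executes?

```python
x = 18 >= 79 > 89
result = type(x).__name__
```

x is bool; result = 'bool'

'bool'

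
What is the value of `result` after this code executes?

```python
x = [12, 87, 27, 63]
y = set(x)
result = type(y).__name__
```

x is list; y is set; result = 'set'

'set'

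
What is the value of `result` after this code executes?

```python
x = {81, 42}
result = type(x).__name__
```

x is set; result = 'set'

'set'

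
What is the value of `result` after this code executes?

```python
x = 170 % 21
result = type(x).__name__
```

x is int; result = 'int'

'int'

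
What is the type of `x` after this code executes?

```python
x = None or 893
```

'or' with None returns the other truthy value

int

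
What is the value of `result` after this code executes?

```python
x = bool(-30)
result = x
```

x = True; result = True

True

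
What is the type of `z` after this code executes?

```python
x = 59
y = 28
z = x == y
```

Equality comparison returns bool

bool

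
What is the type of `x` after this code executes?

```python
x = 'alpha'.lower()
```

str.lower() returns str

str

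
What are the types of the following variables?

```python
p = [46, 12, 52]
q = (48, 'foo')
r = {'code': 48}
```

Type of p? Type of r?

p is assigned a list literal (square brackets); r is assigned a dict literal ({key: value})

list, dict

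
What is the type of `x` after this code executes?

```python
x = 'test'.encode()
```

str.encode() returns bytes

bytes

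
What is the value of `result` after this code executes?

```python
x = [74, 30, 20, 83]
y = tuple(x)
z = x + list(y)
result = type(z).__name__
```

x is list; y is tuple; z is list; result = 'list'

'list'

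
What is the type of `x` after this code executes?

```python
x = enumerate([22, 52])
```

enumerate() returns an enumerate object

enumerate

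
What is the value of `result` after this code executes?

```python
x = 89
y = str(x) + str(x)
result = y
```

x = 89; y = '8989'; result = '8989'

'8989'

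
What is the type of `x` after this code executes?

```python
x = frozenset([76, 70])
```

frozenset() returns frozenset

frozenset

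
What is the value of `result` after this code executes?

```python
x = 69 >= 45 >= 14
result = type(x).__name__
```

x is bool; result = 'bool'

'bool'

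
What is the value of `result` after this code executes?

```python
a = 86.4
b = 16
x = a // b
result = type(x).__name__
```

a is float; b is int; x is float; result = 'float'

'float'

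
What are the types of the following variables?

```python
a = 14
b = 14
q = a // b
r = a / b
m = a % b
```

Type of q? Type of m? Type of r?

// returns int; % of ints returns int; / returns float

int, int, float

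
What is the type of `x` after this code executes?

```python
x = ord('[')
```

ord() returns int (code point)

int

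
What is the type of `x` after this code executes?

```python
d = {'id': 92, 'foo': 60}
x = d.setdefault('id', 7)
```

dict.setdefault() returns the (existing or default) value

int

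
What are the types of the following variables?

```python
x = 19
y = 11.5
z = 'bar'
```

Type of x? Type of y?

x is assigned a bare integer (no decimal point), so it is an int; y is assigned a number with a decimal point, so it is a float

int, float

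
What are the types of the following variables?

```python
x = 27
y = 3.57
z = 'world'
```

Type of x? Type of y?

x is assigned a bare integer (no decimal point), so it is an int; y is assigned a number with a decimal point, so it is a float

int, float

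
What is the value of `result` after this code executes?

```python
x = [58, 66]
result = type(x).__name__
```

x is list; result = 'list'

'list'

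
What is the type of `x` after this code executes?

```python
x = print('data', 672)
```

print() returns None

NoneType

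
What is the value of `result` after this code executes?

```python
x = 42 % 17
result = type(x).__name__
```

x is int; result = 'int'

'int'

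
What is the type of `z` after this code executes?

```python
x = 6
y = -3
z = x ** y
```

int ** negative = float

float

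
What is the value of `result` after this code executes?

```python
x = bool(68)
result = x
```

x = True; result = True

True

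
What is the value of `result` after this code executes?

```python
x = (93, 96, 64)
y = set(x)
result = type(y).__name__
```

x is tuple; y is set; result = 'set'

'set'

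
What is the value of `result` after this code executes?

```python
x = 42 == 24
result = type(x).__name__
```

x is bool; result = 'bool'

'bool'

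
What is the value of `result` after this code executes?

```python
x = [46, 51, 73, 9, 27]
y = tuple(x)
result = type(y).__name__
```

x is list; y is tuple; result = 'tuple'

'tuple'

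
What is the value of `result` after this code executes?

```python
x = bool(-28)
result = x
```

x = True; result = True

True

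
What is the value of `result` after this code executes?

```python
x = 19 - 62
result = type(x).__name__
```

x is int; result = 'int'

'int'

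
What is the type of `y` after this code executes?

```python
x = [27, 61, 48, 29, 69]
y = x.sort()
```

list.sort() returns None (mutates in place)

NoneType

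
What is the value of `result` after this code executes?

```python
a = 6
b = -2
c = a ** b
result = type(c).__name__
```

a is int; b is int; c is float; result = 'float'

'float'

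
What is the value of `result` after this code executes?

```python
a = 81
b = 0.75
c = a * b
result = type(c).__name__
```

a is int; b is float; c is float; result = 'float'

'float'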